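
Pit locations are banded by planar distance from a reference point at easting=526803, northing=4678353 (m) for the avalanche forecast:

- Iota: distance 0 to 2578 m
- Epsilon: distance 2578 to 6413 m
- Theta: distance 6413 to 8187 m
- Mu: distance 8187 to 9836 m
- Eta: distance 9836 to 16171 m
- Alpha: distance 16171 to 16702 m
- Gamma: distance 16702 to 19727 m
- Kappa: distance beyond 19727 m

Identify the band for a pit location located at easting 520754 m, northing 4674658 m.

Distance = √((520754−526803)² + (4674658−4678353)²) = √(36590401.000 + 13653025.000) = 7088.260 m.
6413 ≤ 7088.260 < 8187 → Theta.

Theta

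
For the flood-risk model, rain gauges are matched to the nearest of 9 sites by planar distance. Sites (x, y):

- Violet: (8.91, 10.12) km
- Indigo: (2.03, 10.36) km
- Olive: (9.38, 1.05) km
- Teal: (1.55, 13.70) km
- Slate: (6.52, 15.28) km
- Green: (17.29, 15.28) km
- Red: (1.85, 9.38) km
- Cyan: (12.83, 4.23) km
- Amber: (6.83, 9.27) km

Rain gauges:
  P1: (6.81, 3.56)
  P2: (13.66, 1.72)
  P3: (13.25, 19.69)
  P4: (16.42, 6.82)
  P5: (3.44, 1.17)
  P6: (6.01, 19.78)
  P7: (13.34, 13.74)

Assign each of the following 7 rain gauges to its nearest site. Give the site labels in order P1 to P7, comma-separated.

Olive, Cyan, Green, Cyan, Olive, Slate, Green

P1 → Olive (d²=12.91)
P2 → Cyan (d²=6.99)
P3 → Green (d²=35.77)
P4 → Cyan (d²=19.60)
P5 → Olive (d²=35.30)
P6 → Slate (d²=20.51)
P7 → Green (d²=17.97)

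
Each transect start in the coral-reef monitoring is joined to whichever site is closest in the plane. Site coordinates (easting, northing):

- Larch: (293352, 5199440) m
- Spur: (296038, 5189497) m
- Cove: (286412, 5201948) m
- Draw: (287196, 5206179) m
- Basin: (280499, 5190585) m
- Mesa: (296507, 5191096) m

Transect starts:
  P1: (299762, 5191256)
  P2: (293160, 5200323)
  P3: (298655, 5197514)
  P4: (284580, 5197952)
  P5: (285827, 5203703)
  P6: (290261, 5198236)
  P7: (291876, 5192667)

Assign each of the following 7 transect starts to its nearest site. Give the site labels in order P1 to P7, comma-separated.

P1 → Mesa (d²=10620625.00)
P2 → Larch (d²=816553.00)
P3 → Larch (d²=31831285.00)
P4 → Cove (d²=19324240.00)
P5 → Cove (d²=3422250.00)
P6 → Larch (d²=11003897.00)
P7 → Mesa (d²=23914202.00)

Mesa, Larch, Larch, Cove, Cove, Larch, Mesa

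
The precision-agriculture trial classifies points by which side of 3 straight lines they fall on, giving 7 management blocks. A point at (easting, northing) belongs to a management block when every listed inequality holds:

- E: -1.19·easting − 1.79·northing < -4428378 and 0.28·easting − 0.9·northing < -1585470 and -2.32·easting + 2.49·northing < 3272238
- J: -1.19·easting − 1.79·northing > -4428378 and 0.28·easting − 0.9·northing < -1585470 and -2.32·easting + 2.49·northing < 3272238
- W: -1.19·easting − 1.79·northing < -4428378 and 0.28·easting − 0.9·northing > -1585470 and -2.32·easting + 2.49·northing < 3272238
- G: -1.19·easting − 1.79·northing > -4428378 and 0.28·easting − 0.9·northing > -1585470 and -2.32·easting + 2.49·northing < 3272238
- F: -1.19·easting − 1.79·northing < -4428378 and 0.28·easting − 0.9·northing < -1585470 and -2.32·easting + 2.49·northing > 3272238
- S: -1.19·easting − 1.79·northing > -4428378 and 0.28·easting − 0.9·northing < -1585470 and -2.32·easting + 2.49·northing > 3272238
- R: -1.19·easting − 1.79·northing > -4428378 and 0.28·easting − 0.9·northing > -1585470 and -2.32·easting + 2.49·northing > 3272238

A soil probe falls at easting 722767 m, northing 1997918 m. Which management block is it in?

-1.19·722767 − 1.79·1997918 = -4436365.950, which is < -4428378
0.28·722767 − 0.9·1997918 = -1595751.440, which is < -1585470
-2.32·722767 + 2.49·1997918 = 3297996.380, which is > 3272238
This sign pattern matches F.

F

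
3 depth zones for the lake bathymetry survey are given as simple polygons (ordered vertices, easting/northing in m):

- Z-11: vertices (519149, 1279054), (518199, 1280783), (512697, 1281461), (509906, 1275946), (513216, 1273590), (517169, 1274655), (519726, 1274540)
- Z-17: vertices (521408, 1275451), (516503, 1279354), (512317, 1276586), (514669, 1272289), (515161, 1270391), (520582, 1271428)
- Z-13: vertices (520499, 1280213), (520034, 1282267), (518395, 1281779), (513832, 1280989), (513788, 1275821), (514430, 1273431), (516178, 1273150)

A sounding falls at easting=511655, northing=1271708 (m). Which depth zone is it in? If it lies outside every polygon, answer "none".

none

Cast a ray rightward from (511655, 1271708). For each polygon, the edges (by vertex number in listed order) whose endpoints lie on opposite sides of northing = 1271708, where each meets that height, and whether that is right or left of the point:
Z-11: no edge straddles that height → 0 crossings.
Z-17: 4–5 at easting≈514819.6 (right), 6–1 at easting≈520639.5 (right) → 2 crossings.
Z-13: no edge straddles that height → 0 crossings.
All counts are even, so the point lies outside every listed polygon.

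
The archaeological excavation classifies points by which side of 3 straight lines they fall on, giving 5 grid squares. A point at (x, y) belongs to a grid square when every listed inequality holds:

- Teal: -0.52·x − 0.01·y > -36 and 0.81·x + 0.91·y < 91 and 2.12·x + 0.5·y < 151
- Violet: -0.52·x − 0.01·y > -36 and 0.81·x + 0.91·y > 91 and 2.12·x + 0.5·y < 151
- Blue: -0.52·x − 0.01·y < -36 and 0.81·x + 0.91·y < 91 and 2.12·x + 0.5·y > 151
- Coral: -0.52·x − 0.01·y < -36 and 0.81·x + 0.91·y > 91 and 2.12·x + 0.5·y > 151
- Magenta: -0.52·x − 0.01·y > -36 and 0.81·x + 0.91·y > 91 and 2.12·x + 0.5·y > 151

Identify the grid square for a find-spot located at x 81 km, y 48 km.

Coral

-0.52·81 − 0.01·48 = -42.600, which is < -36
0.81·81 + 0.91·48 = 109.290, which is > 91
2.12·81 + 0.5·48 = 195.720, which is > 151
This sign pattern matches Coral.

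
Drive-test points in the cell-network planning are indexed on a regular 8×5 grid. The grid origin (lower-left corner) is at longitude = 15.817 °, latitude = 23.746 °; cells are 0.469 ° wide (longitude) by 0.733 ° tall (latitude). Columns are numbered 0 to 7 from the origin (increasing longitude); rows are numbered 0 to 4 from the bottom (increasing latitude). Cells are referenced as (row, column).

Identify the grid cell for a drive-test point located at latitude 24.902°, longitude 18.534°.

(1, 5)

Column index: ⌊(18.534 − 15.817) / 0.469⌋ = ⌊5.793⌋ = 5
Row offset from origin: ⌊(24.902 − 23.746) / 0.733⌋ = ⌊1.577⌋ = 1 → row 1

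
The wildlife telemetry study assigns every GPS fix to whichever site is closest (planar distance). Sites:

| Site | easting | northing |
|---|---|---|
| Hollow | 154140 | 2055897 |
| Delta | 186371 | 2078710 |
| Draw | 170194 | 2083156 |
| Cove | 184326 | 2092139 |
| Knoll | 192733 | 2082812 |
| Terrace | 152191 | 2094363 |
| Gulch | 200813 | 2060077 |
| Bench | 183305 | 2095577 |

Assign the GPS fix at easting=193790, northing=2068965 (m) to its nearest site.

Squared distances to each site:
Hollow: 1742895124.000; Delta: 150006586.000; Draw: 758155697.000; Cove: 626601572.000; Knoll: 192856658.000; Terrace: 2375535205.000; Gulch: 128319073.000; Bench: 818133769.000.
Minimum at Gulch.

Gulch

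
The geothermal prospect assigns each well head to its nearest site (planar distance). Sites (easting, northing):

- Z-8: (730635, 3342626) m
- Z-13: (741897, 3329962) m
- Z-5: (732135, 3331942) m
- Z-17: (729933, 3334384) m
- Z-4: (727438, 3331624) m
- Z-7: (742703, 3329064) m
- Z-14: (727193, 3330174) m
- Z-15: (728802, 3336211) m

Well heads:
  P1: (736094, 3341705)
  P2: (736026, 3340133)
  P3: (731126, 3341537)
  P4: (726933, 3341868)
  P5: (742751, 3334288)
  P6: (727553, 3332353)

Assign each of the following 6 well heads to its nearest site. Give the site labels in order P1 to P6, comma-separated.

P1 → Z-8 (d²=30648922.00)
P2 → Z-8 (d²=35277930.00)
P3 → Z-8 (d²=1427002.00)
P4 → Z-8 (d²=14279368.00)
P5 → Z-13 (d²=19443592.00)
P6 → Z-4 (d²=544666.00)

Z-8, Z-8, Z-8, Z-8, Z-13, Z-4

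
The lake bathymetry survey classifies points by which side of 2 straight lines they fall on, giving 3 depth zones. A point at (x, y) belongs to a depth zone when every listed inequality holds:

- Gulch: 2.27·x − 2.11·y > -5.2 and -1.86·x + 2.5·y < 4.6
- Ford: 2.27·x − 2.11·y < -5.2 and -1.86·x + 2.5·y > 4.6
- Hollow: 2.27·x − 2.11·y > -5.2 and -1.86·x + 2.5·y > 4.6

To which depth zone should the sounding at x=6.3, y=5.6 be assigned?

2.27·6.3 − 2.11·5.6 = 2.485, which is > -5.2
-1.86·6.3 + 2.5·5.6 = 2.282, which is < 4.6
This sign pattern matches Gulch.

Gulch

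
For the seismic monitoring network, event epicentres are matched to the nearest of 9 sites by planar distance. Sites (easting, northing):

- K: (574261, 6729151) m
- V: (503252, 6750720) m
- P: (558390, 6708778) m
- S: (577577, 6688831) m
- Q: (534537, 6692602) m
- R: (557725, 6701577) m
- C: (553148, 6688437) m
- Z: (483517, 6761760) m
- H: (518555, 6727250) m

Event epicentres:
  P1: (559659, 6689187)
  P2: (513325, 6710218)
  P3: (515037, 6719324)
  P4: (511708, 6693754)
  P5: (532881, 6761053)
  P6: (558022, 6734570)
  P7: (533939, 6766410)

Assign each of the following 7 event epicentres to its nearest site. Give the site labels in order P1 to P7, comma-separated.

C, H, H, Q, V, K, V

P1 → C (d²=42955621.00)
P2 → H (d²=317441924.00)
P3 → H (d²=75197800.00)
P4 → Q (d²=522490345.00)
P5 → V (d²=984648530.00)
P6 → K (d²=293070682.00)
P7 → V (d²=1187868069.00)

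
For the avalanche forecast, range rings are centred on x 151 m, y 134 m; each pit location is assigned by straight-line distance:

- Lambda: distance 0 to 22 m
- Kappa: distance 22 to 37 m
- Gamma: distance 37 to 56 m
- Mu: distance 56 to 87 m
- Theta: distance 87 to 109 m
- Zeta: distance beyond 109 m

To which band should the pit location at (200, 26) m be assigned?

Zeta

Distance = √((200−151)² + (26−134)²) = √(2401.000 + 11664.000) = 118.596 m.
109 ≤ 118.596 < ∞ → Zeta.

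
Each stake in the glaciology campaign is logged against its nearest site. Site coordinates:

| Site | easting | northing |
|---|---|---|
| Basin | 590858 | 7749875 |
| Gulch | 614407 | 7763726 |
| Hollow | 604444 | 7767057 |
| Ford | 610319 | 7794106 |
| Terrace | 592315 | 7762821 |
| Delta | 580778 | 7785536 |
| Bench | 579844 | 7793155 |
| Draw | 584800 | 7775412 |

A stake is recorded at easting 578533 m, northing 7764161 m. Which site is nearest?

Draw

Squared distances to each site:
Basin: 355995421.000; Gulch: 1287133101.000; Hollow: 679766737.000; Ford: 1907052821.000; Terrace: 191739124.000; Delta: 461930650.000; Bench: 842370757.000; Draw: 165860290.000.
Minimum at Draw.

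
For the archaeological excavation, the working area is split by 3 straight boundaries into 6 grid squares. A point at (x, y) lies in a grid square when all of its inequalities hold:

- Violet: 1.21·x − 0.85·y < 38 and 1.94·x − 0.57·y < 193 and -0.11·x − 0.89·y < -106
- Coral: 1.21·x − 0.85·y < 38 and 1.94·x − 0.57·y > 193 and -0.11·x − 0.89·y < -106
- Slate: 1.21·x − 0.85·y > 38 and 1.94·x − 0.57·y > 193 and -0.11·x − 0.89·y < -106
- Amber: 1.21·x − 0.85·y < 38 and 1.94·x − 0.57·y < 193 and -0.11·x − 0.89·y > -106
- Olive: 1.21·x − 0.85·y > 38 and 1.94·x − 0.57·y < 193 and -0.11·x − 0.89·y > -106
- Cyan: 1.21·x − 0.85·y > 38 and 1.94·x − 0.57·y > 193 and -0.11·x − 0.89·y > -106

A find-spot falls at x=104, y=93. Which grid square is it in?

Olive

1.21·104 − 0.85·93 = 46.790, which is > 38
1.94·104 − 0.57·93 = 148.750, which is < 193
-0.11·104 − 0.89·93 = -94.210, which is > -106
This sign pattern matches Olive.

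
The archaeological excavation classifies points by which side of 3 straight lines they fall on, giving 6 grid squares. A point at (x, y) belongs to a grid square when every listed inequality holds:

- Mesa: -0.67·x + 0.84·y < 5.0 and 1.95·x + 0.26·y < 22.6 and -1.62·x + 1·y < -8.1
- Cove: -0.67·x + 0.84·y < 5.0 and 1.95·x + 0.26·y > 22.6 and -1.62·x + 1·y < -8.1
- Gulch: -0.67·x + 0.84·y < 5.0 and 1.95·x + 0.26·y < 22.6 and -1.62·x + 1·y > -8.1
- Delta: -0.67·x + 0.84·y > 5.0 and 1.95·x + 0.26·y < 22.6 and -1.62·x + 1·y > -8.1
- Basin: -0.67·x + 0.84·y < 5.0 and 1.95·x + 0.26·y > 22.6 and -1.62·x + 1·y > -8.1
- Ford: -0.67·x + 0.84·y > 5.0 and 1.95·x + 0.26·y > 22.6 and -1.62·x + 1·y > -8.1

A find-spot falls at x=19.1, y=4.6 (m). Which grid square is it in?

-0.67·19.1 + 0.84·4.6 = -8.933, which is < 5.0
1.95·19.1 + 0.26·4.6 = 38.441, which is > 22.6
-1.62·19.1 + 1·4.6 = -26.342, which is < -8.1
This sign pattern matches Cove.

Cove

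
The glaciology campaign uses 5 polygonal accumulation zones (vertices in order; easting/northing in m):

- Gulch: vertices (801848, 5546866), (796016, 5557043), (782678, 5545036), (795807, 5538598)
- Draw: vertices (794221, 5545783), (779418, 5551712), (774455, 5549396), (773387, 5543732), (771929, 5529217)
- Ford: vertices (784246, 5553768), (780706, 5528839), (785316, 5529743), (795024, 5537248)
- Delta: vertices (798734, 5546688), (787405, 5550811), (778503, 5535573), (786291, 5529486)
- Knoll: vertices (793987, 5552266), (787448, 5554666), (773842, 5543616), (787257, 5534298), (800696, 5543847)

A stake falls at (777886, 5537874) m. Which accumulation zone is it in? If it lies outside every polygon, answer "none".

Cast a ray rightward from (777886, 5537874). For each polygon, the edges (by vertex number in listed order) whose endpoints lie on opposite sides of northing = 5537874, where each meets that height, and whether that is right or left of the point:
Gulch: no edge straddles that height → 0 crossings.
Draw: 4–5 at easting≈772798.6 (left), 5–1 at easting≈783578.3 (right) → 1 crossing.
Ford: 1–2 at easting≈781989.0 (right), 4–1 at easting≈794615.6 (right) → 2 crossings.
Delta: 2–3 at easting≈779847.2 (right), 4–1 at easting≈792358.4 (right) → 2 crossings.
Knoll: 3–4 at easting≈782108.7 (right), 4–5 at easting≈792289.8 (right) → 2 crossings.
Only Draw has an odd count, so the point is inside Draw.

Draw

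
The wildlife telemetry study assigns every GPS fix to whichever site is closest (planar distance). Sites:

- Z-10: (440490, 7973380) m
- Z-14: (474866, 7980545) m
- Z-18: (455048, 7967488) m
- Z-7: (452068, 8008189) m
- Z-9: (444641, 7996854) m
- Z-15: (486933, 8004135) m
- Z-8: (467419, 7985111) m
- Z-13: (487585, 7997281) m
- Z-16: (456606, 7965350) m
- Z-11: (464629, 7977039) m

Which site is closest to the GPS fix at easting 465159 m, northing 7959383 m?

Squared distances to each site:
Z-10: 804475570.000; Z-14: 542056093.000; Z-18: 167923346.000; Z-7: 2553399917.000; Z-9: 1825064165.000; Z-15: 2476848580.000; Z-8: 667037584.000; Z-13: 1939183880.000; Z-16: 108758898.000; Z-11: 312015236.000.
Minimum at Z-16.

Z-16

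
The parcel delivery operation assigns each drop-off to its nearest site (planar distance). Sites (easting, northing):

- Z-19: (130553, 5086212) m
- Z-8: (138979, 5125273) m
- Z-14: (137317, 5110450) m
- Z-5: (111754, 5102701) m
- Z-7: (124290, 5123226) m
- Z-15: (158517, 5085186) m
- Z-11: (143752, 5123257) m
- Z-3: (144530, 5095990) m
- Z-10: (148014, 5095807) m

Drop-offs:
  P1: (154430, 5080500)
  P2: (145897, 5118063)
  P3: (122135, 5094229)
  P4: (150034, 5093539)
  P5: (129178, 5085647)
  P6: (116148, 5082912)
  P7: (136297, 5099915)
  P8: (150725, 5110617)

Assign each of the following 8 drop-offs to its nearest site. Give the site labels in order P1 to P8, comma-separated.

Z-15, Z-11, Z-19, Z-10, Z-19, Z-19, Z-3, Z-14

P1 → Z-15 (d²=38662165.00)
P2 → Z-11 (d²=31578661.00)
P3 → Z-19 (d²=135135013.00)
P4 → Z-10 (d²=9224224.00)
P5 → Z-19 (d²=2209850.00)
P6 → Z-19 (d²=218394025.00)
P7 → Z-3 (d²=83187914.00)
P8 → Z-14 (d²=179802353.00)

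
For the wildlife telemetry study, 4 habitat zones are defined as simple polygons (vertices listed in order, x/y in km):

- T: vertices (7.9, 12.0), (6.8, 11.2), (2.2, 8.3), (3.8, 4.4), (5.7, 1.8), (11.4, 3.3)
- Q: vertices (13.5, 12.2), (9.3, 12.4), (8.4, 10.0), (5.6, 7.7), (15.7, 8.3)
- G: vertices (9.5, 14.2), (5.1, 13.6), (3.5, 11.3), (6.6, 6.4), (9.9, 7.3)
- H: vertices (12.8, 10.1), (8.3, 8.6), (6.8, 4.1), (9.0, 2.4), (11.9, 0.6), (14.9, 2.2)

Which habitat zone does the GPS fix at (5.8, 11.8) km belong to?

G

Cast a ray rightward from (5.8, 11.8). For each polygon, the edges (by vertex number in listed order) whose endpoints lie on opposite sides of y = 11.8, where each meets that height, and whether that is right or left of the point:
T: 1–2 at x≈7.63 (right), 6–1 at x≈7.98 (right) → 2 crossings.
Q: 2–3 at x≈9.08 (right), 5–1 at x≈13.73 (right) → 2 crossings.
G: 2–3 at x≈3.85 (left), 5–1 at x≈9.64 (right) → 1 crossing.
H: no edge straddles that height → 0 crossings.
Only G has an odd count, so the point is inside G.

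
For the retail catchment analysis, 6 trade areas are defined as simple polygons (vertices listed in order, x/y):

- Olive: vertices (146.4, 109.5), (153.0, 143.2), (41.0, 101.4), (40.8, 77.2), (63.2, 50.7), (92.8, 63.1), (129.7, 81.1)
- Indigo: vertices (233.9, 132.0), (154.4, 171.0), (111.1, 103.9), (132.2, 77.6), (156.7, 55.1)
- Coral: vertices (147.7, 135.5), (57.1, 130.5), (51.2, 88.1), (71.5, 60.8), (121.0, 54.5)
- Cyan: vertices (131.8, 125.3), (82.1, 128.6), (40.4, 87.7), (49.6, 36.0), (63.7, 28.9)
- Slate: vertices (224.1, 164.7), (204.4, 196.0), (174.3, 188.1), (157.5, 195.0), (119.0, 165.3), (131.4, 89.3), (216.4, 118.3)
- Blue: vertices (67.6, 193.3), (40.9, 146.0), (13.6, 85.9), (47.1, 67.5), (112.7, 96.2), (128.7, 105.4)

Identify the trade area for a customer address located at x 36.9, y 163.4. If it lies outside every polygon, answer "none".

Cast a ray rightward from (36.9, 163.4). For each polygon, the edges (by vertex number in listed order) whose endpoints lie on opposite sides of y = 163.4, where each meets that height, and whether that is right or left of the point:
Olive: no edge straddles that height → 0 crossings.
Indigo: 1–2 at x≈169.89 (right), 2–3 at x≈149.50 (right) → 2 crossings.
Coral: no edge straddles that height → 0 crossings.
Cyan: no edge straddles that height → 0 crossings.
Slate: 5–6 at x≈119.31 (right), 7–1 at x≈223.88 (right) → 2 crossings.
Blue: 1–2 at x≈50.72 (right), 6–1 at x≈88.38 (right) → 2 crossings.
All counts are even, so the point lies outside every listed polygon.

none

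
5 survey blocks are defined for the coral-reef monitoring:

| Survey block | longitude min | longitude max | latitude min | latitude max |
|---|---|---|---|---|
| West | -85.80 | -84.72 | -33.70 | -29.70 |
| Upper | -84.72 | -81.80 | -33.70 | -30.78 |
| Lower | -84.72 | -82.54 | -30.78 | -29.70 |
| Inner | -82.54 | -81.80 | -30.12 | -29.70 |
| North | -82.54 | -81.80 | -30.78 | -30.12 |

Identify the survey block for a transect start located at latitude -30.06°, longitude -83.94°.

The point has longitude = -83.94 and latitude = -30.06.
Only Lower satisfies -84.72 ≤ longitude ≤ -82.54 and -30.78 ≤ latitude ≤ -29.70.

Lower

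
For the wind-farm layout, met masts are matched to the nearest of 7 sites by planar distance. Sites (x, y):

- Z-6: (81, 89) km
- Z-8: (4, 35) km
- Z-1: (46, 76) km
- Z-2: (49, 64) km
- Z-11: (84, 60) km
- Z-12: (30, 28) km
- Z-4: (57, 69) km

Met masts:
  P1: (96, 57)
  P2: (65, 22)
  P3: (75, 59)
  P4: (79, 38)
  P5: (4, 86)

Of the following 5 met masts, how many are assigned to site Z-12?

1

P1 → Z-11
P2 → Z-12
P3 → Z-11
P4 → Z-11
P5 → Z-1
1 of the 5 goes to Z-12.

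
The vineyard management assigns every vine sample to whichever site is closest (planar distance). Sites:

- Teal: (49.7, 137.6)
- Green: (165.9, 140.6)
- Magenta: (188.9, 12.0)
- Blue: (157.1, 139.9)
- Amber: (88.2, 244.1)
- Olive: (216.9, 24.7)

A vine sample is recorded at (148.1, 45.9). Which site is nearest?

Squared distances to each site:
Teal: 18091.450; Green: 9284.930; Magenta: 2813.850; Blue: 8917.000; Amber: 42871.250; Olive: 5182.880.
Minimum at Magenta.

Magenta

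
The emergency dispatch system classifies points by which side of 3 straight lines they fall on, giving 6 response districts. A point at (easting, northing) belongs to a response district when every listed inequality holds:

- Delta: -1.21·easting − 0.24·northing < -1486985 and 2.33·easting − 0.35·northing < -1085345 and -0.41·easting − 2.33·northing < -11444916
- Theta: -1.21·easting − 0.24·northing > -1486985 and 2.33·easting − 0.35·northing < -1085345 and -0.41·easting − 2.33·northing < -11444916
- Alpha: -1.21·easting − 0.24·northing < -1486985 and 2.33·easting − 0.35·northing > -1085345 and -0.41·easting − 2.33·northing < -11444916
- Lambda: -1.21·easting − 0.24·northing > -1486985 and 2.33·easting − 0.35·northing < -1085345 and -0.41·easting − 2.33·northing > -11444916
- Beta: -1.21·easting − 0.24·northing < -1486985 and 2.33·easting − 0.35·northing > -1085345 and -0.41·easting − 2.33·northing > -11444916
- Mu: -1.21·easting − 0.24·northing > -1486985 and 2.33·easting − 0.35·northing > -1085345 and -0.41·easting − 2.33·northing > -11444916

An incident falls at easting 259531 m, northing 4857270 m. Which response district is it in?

Lambda

-1.21·259531 − 0.24·4857270 = -1479777.310, which is > -1486985
2.33·259531 − 0.35·4857270 = -1095337.270, which is < -1085345
-0.41·259531 − 2.33·4857270 = -11423846.810, which is > -11444916
This sign pattern matches Lambda.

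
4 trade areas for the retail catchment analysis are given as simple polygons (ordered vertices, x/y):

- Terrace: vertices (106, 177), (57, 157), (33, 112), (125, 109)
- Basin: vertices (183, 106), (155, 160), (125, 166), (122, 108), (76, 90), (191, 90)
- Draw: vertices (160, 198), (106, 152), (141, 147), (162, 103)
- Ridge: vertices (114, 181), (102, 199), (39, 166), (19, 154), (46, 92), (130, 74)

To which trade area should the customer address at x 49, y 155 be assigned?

Cast a ray rightward from (49, 155). For each polygon, the edges (by vertex number in listed order) whose endpoints lie on opposite sides of y = 155, where each meets that height, and whether that is right or left of the point:
Terrace: 2–3 at x≈55.9 (right), 4–1 at x≈112.1 (right) → 2 crossings.
Basin: 1–2 at x≈157.6 (right), 3–4 at x≈124.4 (right) → 2 crossings.
Draw: 1–2 at x≈109.5 (right), 4–1 at x≈160.9 (right) → 2 crossings.
Ridge: 3–4 at x≈20.7 (left), 6–1 at x≈117.9 (right) → 1 crossing.
Only Ridge has an odd count, so the point is inside Ridge.

Ridge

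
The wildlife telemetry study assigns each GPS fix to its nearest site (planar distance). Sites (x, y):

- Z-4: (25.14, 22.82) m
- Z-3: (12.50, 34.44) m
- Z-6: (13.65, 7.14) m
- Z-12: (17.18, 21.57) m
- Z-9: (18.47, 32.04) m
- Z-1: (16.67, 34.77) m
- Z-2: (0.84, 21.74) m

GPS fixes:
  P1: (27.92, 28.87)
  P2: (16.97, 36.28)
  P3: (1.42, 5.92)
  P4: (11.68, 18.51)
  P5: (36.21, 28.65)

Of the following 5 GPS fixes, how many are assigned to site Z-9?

P1 → Z-4
P2 → Z-1
P3 → Z-6
P4 → Z-12
P5 → Z-4
0 of the 5 go to Z-9.

0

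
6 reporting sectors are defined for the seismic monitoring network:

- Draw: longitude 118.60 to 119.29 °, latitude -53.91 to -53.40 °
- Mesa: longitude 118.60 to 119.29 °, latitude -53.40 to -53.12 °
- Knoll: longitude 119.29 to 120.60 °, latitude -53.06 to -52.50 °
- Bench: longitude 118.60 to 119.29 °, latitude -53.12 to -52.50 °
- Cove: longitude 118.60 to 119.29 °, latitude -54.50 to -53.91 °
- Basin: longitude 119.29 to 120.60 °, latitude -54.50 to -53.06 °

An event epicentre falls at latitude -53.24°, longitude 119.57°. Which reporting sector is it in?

Basin

The point has longitude = 119.57 and latitude = -53.24.
Only Basin satisfies 119.29 ≤ longitude ≤ 120.60 and -54.50 ≤ latitude ≤ -53.06.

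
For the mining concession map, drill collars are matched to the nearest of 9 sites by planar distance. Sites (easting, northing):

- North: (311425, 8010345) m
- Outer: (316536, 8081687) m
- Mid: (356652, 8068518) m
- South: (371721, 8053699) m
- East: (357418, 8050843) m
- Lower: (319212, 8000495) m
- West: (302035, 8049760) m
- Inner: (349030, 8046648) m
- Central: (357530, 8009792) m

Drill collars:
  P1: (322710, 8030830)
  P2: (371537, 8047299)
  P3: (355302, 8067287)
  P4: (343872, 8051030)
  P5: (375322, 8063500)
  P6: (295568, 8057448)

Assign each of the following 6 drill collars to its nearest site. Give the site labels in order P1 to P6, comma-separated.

P1 → North (d²=546986450.00)
P2 → South (d²=40993856.00)
P3 → Mid (d²=3337861.00)
P4 → Inner (d²=45806888.00)
P5 → South (d²=109026802.00)
P6 → West (d²=100927433.00)

North, South, Mid, Inner, South, West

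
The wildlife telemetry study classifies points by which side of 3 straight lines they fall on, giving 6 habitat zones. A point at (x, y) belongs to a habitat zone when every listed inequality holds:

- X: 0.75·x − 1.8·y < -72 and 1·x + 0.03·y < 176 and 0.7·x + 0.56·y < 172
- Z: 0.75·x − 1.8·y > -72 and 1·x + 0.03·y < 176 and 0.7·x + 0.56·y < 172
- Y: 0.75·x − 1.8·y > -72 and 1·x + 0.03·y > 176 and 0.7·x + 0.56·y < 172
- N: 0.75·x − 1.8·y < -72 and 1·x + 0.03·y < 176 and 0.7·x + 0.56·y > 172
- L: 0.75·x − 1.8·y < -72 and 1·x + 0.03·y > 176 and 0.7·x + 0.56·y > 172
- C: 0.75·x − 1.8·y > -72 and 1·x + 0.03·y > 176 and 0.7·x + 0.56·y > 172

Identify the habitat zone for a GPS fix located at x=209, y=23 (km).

Y

0.75·209 − 1.8·23 = 115.350, which is > -72
1·209 + 0.03·23 = 209.690, which is > 176
0.7·209 + 0.56·23 = 159.180, which is < 172
This sign pattern matches Y.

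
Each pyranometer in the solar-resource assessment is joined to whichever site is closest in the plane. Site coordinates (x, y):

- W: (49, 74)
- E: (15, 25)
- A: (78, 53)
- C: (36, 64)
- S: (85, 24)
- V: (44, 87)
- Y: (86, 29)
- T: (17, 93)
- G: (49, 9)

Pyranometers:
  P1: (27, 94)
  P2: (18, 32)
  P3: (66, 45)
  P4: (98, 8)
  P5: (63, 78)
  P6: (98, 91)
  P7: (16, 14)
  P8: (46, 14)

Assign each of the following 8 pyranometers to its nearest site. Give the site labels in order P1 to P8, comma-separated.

P1 → T (d²=101.00)
P2 → E (d²=58.00)
P3 → A (d²=208.00)
P4 → S (d²=425.00)
P5 → W (d²=212.00)
P6 → A (d²=1844.00)
P7 → E (d²=122.00)
P8 → G (d²=34.00)

T, E, A, S, W, A, E, G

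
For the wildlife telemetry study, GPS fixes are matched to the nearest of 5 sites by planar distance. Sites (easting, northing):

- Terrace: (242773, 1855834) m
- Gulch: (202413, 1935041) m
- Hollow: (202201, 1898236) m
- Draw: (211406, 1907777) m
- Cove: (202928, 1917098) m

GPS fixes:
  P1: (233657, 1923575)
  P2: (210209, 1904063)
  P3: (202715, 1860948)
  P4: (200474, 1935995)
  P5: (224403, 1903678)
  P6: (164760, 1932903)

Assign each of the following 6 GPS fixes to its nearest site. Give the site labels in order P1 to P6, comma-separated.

Draw, Draw, Hollow, Gulch, Draw, Gulch

P1 → Draw (d²=744683805.00)
P2 → Draw (d²=15226605.00)
P3 → Hollow (d²=1390659140.00)
P4 → Gulch (d²=4669837.00)
P5 → Draw (d²=185723810.00)
P6 → Gulch (d²=1422319453.00)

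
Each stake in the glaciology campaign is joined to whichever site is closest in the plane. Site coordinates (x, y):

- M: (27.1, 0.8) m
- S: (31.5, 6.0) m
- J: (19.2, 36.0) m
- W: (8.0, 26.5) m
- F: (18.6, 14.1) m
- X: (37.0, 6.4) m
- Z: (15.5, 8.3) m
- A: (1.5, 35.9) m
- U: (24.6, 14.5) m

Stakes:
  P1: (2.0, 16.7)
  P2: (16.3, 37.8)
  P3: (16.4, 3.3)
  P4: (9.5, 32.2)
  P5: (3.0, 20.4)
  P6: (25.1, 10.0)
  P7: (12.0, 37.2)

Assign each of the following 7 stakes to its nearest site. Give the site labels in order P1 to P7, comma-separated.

W, J, Z, W, W, U, J

P1 → W (d²=132.04)
P2 → J (d²=11.65)
P3 → Z (d²=25.81)
P4 → W (d²=34.74)
P5 → W (d²=62.21)
P6 → U (d²=20.50)
P7 → J (d²=53.28)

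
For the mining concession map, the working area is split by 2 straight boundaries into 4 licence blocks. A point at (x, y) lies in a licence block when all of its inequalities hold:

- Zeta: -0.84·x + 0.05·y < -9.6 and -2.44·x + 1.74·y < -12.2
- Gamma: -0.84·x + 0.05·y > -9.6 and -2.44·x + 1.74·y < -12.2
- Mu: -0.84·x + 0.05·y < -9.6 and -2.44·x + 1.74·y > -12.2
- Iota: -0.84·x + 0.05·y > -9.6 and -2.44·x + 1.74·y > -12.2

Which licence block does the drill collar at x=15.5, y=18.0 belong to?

Mu

-0.84·15.5 + 0.05·18.0 = -12.120, which is < -9.6
-2.44·15.5 + 1.74·18.0 = -6.500, which is > -12.2
This sign pattern matches Mu.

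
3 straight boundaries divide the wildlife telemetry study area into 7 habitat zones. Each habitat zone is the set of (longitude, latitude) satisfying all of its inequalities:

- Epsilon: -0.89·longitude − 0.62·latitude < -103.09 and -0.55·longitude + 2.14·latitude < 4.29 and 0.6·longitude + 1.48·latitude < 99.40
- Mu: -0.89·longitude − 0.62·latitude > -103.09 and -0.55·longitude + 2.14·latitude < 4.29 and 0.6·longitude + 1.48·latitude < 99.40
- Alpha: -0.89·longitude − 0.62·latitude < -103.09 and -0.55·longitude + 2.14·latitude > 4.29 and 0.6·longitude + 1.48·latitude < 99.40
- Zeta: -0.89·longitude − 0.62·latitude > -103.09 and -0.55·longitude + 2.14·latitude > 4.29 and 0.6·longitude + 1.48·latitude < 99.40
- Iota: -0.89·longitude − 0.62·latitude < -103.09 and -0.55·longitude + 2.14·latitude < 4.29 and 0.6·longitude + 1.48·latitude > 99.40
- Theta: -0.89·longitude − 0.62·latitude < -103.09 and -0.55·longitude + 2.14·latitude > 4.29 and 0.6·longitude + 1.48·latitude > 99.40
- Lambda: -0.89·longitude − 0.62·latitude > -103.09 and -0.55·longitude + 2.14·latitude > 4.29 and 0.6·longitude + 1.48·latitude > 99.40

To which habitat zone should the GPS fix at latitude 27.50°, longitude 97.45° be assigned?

-0.89·97.45 − 0.62·27.50 = -103.781, which is < -103.09
-0.55·97.45 + 2.14·27.50 = 5.252, which is > 4.29
0.6·97.45 + 1.48·27.50 = 99.170, which is < 99.40
This sign pattern matches Alpha.

Alpha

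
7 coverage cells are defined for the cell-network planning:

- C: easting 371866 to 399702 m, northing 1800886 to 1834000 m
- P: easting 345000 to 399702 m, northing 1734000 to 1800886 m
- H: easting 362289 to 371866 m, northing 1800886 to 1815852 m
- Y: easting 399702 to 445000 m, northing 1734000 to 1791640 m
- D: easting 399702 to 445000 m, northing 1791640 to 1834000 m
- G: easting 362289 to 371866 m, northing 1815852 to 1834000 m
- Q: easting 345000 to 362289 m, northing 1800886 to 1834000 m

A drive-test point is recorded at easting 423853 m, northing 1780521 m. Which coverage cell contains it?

Y

The point has easting = 423853 and northing = 1780521.
Only Y satisfies 399702 ≤ easting ≤ 445000 and 1734000 ≤ northing ≤ 1791640.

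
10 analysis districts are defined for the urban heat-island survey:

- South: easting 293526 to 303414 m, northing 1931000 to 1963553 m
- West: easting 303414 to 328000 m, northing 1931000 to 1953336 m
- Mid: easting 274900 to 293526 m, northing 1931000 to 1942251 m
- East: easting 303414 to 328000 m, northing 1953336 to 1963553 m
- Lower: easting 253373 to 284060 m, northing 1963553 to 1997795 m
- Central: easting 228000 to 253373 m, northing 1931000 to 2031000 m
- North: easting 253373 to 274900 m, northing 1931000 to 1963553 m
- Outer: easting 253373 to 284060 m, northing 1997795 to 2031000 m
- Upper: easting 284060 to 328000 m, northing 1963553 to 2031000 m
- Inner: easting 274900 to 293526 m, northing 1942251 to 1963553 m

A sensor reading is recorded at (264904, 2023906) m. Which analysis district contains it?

Outer

The point has easting = 264904 and northing = 2023906.
Only Outer satisfies 253373 ≤ easting ≤ 284060 and 1997795 ≤ northing ≤ 2031000.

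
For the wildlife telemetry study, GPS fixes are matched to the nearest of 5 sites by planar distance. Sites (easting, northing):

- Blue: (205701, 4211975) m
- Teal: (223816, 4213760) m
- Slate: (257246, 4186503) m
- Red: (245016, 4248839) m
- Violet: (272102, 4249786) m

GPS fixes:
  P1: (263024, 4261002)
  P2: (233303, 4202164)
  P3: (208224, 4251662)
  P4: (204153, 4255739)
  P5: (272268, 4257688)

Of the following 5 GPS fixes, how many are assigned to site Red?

P1 → Violet
P2 → Teal
P3 → Red
P4 → Red
P5 → Violet
2 of the 5 go to Red.

2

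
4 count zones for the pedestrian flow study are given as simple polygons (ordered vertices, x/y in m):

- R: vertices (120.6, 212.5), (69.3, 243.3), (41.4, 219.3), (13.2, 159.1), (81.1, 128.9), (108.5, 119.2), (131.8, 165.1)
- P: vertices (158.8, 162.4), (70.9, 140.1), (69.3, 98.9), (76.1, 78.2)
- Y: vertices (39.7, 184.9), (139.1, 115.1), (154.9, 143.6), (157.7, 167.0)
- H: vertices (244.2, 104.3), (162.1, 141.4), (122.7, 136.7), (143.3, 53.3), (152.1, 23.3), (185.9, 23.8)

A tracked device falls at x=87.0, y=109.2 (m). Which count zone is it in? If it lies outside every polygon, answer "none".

P

Cast a ray rightward from (87.0, 109.2). For each polygon, the edges (by vertex number in listed order) whose endpoints lie on opposite sides of y = 109.2, where each meets that height, and whether that is right or left of the point:
R: no edge straddles that height → 0 crossings.
P: 2–3 at x≈69.70 (left), 4–1 at x≈106.55 (right) → 1 crossing.
Y: no edge straddles that height → 0 crossings.
H: 1–2 at x≈233.36 (right), 3–4 at x≈129.49 (right) → 2 crossings.
Only P has an odd count, so the point is inside P.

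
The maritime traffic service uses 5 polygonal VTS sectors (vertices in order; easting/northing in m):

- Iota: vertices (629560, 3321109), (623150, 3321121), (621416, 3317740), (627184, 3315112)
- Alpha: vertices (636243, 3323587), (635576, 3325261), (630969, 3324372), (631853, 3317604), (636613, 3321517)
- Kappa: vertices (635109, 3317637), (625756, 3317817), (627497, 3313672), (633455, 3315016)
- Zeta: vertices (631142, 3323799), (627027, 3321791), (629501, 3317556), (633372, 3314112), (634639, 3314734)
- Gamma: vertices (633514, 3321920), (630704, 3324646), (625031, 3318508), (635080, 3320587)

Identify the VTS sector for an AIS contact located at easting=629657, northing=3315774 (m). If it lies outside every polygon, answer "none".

Cast a ray rightward from (629657, 3315774). For each polygon, the edges (by vertex number in listed order) whose endpoints lie on opposite sides of northing = 3315774, where each meets that height, and whether that is right or left of the point:
Iota: 3–4 at easting≈625731.0 (left), 4–1 at easting≈627446.3 (left) → 0 crossings.
Alpha: no edge straddles that height → 0 crossings.
Kappa: 2–3 at easting≈626614.1 (left), 4–1 at easting≈633933.3 (right) → 1 crossing.
Zeta: 3–4 at easting≈631503.9 (right), 5–1 at easting≈634237.8 (right) → 2 crossings.
Gamma: no edge straddles that height → 0 crossings.
Only Kappa has an odd count, so the point is inside Kappa.

Kappa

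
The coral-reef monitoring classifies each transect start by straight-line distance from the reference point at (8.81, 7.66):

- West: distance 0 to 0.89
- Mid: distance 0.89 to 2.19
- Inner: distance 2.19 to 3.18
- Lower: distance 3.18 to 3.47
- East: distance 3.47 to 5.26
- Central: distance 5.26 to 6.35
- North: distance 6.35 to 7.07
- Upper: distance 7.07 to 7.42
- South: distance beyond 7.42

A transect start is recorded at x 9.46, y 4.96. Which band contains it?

Inner

Distance = √((9.46−8.81)² + (4.96−7.66)²) = √(0.423 + 7.290) = 2.777.
2.19 ≤ 2.777 < 3.18 → Inner.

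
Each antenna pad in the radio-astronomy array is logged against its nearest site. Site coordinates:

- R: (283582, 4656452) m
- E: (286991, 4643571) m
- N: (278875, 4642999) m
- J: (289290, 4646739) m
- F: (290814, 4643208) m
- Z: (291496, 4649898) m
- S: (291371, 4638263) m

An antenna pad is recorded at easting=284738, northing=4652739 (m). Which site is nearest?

Squared distances to each site:
R: 15122705.000; E: 89128233.000; N: 129242369.000; J: 56720704.000; F: 127757737.000; Z: 53741845.000; S: 253551265.000.
Minimum at R.

R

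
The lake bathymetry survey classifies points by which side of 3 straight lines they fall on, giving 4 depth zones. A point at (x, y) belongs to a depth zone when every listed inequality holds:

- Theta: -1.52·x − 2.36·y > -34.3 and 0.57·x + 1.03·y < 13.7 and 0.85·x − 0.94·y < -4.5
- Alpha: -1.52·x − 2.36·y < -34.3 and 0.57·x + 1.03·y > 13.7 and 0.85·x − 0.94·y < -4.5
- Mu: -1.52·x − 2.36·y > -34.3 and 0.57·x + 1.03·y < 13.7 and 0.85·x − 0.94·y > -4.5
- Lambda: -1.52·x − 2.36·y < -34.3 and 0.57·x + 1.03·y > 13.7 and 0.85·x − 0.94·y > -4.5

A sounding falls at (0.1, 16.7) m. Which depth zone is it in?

-1.52·0.1 − 2.36·16.7 = -39.564, which is < -34.3
0.57·0.1 + 1.03·16.7 = 17.258, which is > 13.7
0.85·0.1 − 0.94·16.7 = -15.613, which is < -4.5
This sign pattern matches Alpha.

Alpha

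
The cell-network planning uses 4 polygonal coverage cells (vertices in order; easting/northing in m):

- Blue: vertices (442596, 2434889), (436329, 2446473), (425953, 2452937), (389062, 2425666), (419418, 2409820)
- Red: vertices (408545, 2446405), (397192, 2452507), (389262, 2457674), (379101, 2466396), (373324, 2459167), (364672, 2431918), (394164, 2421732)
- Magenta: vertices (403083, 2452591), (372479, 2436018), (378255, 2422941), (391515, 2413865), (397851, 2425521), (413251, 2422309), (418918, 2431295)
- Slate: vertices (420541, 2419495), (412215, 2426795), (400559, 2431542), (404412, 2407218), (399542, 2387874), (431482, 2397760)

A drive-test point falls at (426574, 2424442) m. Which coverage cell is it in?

Blue

Cast a ray rightward from (426574, 2424442). For each polygon, the edges (by vertex number in listed order) whose endpoints lie on opposite sides of northing = 2424442, where each meets that height, and whether that is right or left of the point:
Blue: 4–5 at easting≈391406.8 (left), 5–1 at easting≈432937.0 (right) → 1 crossing.
Red: 6–7 at easting≈386317.6 (left), 7–1 at easting≈395743.6 (left) → 0 crossings.
Magenta: 2–3 at easting≈377592.0 (left), 4–5 at easting≈397264.5 (left), 5–6 at easting≈403024.3 (left), 6–7 at easting≈414596.2 (left) → 0 crossings.
Slate: 1–2 at easting≈414898.7 (left), 3–4 at easting≈401683.7 (left) → 0 crossings.
Only Blue has an odd count, so the point is inside Blue.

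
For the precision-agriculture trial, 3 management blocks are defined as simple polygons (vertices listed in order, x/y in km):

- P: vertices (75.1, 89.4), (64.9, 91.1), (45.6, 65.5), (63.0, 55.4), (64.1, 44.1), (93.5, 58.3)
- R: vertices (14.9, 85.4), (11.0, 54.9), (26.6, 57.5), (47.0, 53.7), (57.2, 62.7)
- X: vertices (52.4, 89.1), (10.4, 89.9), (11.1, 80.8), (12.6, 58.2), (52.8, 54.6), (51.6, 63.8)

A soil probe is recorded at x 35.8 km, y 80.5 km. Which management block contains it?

Cast a ray rightward from (35.8, 80.5). For each polygon, the edges (by vertex number in listed order) whose endpoints lie on opposite sides of y = 80.5, where each meets that height, and whether that is right or left of the point:
P: 2–3 at x≈56.91 (right), 6–1 at x≈80.37 (right) → 2 crossings.
R: 1–2 at x≈14.27 (left), 5–1 at x≈24.03 (left) → 0 crossings.
X: 3–4 at x≈11.12 (left), 6–1 at x≈52.13 (right) → 1 crossing.
Only X has an odd count, so the point is inside X.

X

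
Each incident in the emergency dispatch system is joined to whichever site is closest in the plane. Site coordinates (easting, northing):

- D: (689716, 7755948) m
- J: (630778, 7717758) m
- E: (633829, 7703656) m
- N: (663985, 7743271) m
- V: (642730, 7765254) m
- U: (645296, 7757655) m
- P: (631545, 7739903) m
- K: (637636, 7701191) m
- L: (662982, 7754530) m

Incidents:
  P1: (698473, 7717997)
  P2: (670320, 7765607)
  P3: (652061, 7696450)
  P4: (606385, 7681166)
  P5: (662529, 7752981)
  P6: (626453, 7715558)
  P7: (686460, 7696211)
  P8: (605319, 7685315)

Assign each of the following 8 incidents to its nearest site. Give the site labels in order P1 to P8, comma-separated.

P1 → D (d²=1516963450.00)
P2 → L (d²=176546173.00)
P3 → K (d²=230557706.00)
P4 → E (d²=1258973236.00)
P5 → L (d²=2604610.00)
P6 → J (d²=23545625.00)
P7 → K (d²=2408583376.00)
P8 → E (d²=1149212381.00)

D, L, K, E, L, J, K, E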